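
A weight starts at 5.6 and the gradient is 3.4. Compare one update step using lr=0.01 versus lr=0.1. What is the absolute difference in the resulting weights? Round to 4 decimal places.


With lr=0.01: w_new = 5.6 - 0.01 * 3.4 = 5.566
With lr=0.1: w_new = 5.6 - 0.1 * 3.4 = 5.26
Absolute difference = |5.566 - 5.26|
= 0.3060

0.3060


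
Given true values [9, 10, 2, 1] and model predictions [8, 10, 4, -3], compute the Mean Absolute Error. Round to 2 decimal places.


Absolute errors: [1, 0, 2, 4]
Sum of absolute errors = 7
MAE = 7 / 4 = 1.75

1.75


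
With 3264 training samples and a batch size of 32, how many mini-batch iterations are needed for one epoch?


Iterations per epoch = dataset_size / batch_size
= 3264 / 32
= 102

102


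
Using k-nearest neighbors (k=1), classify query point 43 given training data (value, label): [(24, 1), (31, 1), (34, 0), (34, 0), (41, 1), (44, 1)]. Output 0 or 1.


Distances from query 43:
Point 44 (class 1): distance = 1
K=1 nearest neighbors: classes = [1]
Votes for class 1: 1 / 1
Majority vote => class 1

1


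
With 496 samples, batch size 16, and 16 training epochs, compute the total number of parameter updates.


Iterations per epoch = 496 / 16 = 31
Total updates = iterations_per_epoch * epochs
= 31 * 16
= 496

496


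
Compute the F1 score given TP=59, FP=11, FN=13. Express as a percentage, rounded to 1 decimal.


Precision = TP / (TP + FP) = 59 / 70 = 0.8429
Recall = TP / (TP + FN) = 59 / 72 = 0.8194
F1 = 2 * P * R / (P + R)
= 2 * 0.8429 * 0.8194 / (0.8429 + 0.8194)
= 1.3813 / 1.6623
= 0.831
As percentage: 83.1%

83.1


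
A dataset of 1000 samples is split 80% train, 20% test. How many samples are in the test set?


Train samples = 1000 * 80% = 800
Test samples = 1000 - 800
= 200

200


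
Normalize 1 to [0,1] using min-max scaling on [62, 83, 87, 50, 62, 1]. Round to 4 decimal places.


Min = 1, Max = 87
Range = 87 - 1 = 86
Scaled = (x - min) / (max - min)
= (1 - 1) / 86
= 0 / 86
= 0.0000

0.0000


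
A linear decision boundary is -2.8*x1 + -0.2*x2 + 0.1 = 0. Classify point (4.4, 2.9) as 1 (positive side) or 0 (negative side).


Compute -2.8 * 4.4 + -0.2 * 2.9 + 0.1
= -12.32 + -0.58 + 0.1
= -12.8
Since -12.8 < 0, the point is on the negative side.

0


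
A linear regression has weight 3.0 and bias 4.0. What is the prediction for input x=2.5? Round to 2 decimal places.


y = 3.0 * 2.5 + (4.0)
= 7.5 + (4.0)
= 11.50

11.50


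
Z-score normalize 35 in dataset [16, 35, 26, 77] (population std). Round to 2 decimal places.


Mean = (16 + 35 + 26 + 77) / 4 = 38.5
Variance = sum((x_i - mean)^2) / n = 539.25
Std = sqrt(539.25) = 23.2218
Z = (x - mean) / std
= (35 - 38.5) / 23.2218
= -3.5 / 23.2218
= -0.15

-0.15


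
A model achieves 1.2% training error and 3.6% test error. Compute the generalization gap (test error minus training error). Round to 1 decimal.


Generalization gap = test_error - train_error
= 3.6 - 1.2
= 2.4%
A moderate gap.

2.4


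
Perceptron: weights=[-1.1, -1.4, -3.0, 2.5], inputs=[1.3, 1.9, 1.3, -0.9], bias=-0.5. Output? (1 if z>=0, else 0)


z = w . x + b
= -1.1*1.3 + -1.4*1.9 + -3.0*1.3 + 2.5*-0.9 + -0.5
= -1.43 + -2.66 + -3.9 + -2.25 + -0.5
= -10.24 + -0.5
= -10.74
Since z = -10.74 < 0, output = 0

0


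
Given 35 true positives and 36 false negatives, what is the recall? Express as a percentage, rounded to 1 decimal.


Recall = TP / (TP + FN) * 100
= 35 / (35 + 36)
= 35 / 71
= 0.493
= 49.3%

49.3


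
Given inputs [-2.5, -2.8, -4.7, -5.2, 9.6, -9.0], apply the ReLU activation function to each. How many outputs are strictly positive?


ReLU(x) = max(0, x) for each element:
ReLU(-2.5) = 0
ReLU(-2.8) = 0
ReLU(-4.7) = 0
ReLU(-5.2) = 0
ReLU(9.6) = 9.6
ReLU(-9.0) = 0
Active neurons (>0): 1

1


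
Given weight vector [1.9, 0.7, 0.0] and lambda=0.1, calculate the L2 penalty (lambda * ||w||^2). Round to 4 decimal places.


Squaring each weight:
1.9^2 = 3.61
0.7^2 = 0.49
0.0^2 = 0.0
Sum of squares = 4.1
Penalty = 0.1 * 4.1 = 0.4100

0.4100


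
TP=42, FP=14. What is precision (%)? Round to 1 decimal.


Precision = TP / (TP + FP) * 100
= 42 / (42 + 14)
= 42 / 56
= 0.75
= 75.0%

75.0


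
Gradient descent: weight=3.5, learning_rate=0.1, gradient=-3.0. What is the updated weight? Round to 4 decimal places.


w_new = w_old - lr * gradient
= 3.5 - 0.1 * -3.0
= 3.5 - (-0.3)
= 3.8000

3.8000


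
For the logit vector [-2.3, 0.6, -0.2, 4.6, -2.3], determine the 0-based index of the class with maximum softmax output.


Softmax is a monotonic transformation, so it preserves the argmax.
We need to find the index of the maximum logit.
Index 0: -2.3
Index 1: 0.6
Index 2: -0.2
Index 3: 4.6
Index 4: -2.3
Maximum logit = 4.6 at index 3

3


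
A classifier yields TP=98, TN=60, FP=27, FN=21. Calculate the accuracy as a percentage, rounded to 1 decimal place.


Accuracy = (TP + TN) / (TP + TN + FP + FN) * 100
= (98 + 60) / (98 + 60 + 27 + 21)
= 158 / 206
= 0.767
= 76.7%

76.7


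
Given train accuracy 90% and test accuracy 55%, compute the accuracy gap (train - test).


Gap = train_accuracy - test_accuracy
= 90 - 55
= 35%
This large gap strongly indicates overfitting.

35


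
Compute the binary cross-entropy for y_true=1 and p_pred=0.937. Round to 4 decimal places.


For y=1: Loss = -log(p)
= -log(0.937)
= -(-0.0651)
= 0.0651

0.0651


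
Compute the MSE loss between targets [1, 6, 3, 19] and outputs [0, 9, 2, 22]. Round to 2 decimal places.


Differences: [1, -3, 1, -3]
Squared errors: [1, 9, 1, 9]
Sum of squared errors = 20
MSE = 20 / 4 = 5.00

5.00


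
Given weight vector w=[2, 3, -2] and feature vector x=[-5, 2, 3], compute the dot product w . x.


Element-wise products:
2 * -5 = -10
3 * 2 = 6
-2 * 3 = -6
Sum = -10 + 6 + -6
= -10

-10


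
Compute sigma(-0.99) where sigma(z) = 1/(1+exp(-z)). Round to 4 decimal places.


sigmoid(z) = 1 / (1 + exp(-z))
exp(-(-0.99)) = exp(0.99) = 2.6912
1 + 2.6912 = 3.6912
1 / 3.6912 = 0.2709

0.2709


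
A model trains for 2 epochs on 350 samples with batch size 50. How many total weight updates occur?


Iterations per epoch = 350 / 50 = 7
Total updates = iterations_per_epoch * epochs
= 7 * 2
= 14

14


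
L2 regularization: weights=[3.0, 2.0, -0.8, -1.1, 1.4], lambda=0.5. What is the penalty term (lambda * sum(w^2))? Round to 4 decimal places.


Squaring each weight:
3.0^2 = 9.0
2.0^2 = 4.0
(-0.8)^2 = 0.64
(-1.1)^2 = 1.21
1.4^2 = 1.96
Sum of squares = 16.81
Penalty = 0.5 * 16.81 = 8.4050

8.4050


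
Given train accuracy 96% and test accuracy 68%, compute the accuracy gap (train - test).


Gap = train_accuracy - test_accuracy
= 96 - 68
= 28%
This large gap strongly indicates overfitting.

28


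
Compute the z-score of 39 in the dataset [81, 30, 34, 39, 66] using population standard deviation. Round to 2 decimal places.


Mean = (81 + 30 + 34 + 39 + 66) / 5 = 50.0
Variance = sum((x_i - mean)^2) / n = 398.8
Std = sqrt(398.8) = 19.97
Z = (x - mean) / std
= (39 - 50.0) / 19.97
= -11.0 / 19.97
= -0.55

-0.55


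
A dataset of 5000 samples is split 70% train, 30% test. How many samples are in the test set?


Train samples = 5000 * 70% = 3500
Test samples = 5000 - 3500
= 1500

1500


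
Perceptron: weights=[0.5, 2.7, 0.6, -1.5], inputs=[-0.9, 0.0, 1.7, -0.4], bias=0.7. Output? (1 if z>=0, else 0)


z = w . x + b
= 0.5*-0.9 + 2.7*0.0 + 0.6*1.7 + -1.5*-0.4 + 0.7
= -0.45 + 0.0 + 1.02 + 0.6 + 0.7
= 1.17 + 0.7
= 1.87
Since z = 1.87 >= 0, output = 1

1


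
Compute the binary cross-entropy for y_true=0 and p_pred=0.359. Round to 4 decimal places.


For y=0: Loss = -log(1-p)
= -log(1 - 0.359)
= -log(0.641)
= -(-0.4447)
= 0.4447

0.4447


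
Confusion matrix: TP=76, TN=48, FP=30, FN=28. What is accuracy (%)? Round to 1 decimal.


Accuracy = (TP + TN) / (TP + TN + FP + FN) * 100
= (76 + 48) / (76 + 48 + 30 + 28)
= 124 / 182
= 0.6813
= 68.1%

68.1


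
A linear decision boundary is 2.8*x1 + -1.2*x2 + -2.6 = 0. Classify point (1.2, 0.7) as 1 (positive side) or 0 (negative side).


Compute 2.8 * 1.2 + -1.2 * 0.7 + -2.6
= 3.36 + -0.84 + -2.6
= -0.08
Since -0.08 < 0, the point is on the negative side.

0


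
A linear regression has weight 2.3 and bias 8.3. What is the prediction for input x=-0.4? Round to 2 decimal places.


y = 2.3 * -0.4 + (8.3)
= -0.92 + (8.3)
= 7.38

7.38


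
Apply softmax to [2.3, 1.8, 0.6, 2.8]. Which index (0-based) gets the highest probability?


Softmax is a monotonic transformation, so it preserves the argmax.
We need to find the index of the maximum logit.
Index 0: 2.3
Index 1: 1.8
Index 2: 0.6
Index 3: 2.8
Maximum logit = 2.8 at index 3

3


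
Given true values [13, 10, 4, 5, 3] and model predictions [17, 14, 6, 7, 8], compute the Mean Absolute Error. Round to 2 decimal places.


Absolute errors: [4, 4, 2, 2, 5]
Sum of absolute errors = 17
MAE = 17 / 5 = 3.40

3.40


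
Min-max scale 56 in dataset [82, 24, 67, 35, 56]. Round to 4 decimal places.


Min = 24, Max = 82
Range = 82 - 24 = 58
Scaled = (x - min) / (max - min)
= (56 - 24) / 58
= 32 / 58
= 0.5517

0.5517


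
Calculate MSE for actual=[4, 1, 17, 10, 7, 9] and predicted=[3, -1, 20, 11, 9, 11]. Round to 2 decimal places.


Differences: [1, 2, -3, -1, -2, -2]
Squared errors: [1, 4, 9, 1, 4, 4]
Sum of squared errors = 23
MSE = 23 / 6 = 3.83

3.83


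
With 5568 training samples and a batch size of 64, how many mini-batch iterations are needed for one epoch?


Iterations per epoch = dataset_size / batch_size
= 5568 / 64
= 87

87


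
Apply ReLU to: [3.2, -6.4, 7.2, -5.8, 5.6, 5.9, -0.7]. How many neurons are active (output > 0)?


ReLU(x) = max(0, x) for each element:
ReLU(3.2) = 3.2
ReLU(-6.4) = 0
ReLU(7.2) = 7.2
ReLU(-5.8) = 0
ReLU(5.6) = 5.6
ReLU(5.9) = 5.9
ReLU(-0.7) = 0
Active neurons (>0): 4

4


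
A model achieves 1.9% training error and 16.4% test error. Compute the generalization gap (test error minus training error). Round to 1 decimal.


Generalization gap = test_error - train_error
= 16.4 - 1.9
= 14.5%
A large gap suggests overfitting.

14.5


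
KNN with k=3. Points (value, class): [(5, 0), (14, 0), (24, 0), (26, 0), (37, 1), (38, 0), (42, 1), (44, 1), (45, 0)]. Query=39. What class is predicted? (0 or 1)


Distances from query 39:
Point 38 (class 0): distance = 1
Point 37 (class 1): distance = 2
Point 42 (class 1): distance = 3
K=3 nearest neighbors: classes = [0, 1, 1]
Votes for class 1: 2 / 3
Majority vote => class 1

1


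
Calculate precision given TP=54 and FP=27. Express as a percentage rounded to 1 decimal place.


Precision = TP / (TP + FP) * 100
= 54 / (54 + 27)
= 54 / 81
= 0.6667
= 66.7%

66.7


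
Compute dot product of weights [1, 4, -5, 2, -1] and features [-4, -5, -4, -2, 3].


Element-wise products:
1 * -4 = -4
4 * -5 = -20
-5 * -4 = 20
2 * -2 = -4
-1 * 3 = -3
Sum = -4 + -20 + 20 + -4 + -3
= -11

-11


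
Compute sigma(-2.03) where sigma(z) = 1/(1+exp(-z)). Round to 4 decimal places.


sigmoid(z) = 1 / (1 + exp(-z))
exp(-(-2.03)) = exp(2.03) = 7.6141
1 + 7.6141 = 8.6141
1 / 8.6141 = 0.1161

0.1161


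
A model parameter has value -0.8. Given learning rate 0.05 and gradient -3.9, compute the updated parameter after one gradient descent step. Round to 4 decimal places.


w_new = w_old - lr * gradient
= -0.8 - 0.05 * -3.9
= -0.8 - (-0.195)
= -0.6050

-0.6050


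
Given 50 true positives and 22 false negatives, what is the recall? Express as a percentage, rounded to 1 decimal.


Recall = TP / (TP + FN) * 100
= 50 / (50 + 22)
= 50 / 72
= 0.6944
= 69.4%

69.4


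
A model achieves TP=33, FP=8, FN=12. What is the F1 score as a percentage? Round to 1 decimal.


Precision = TP / (TP + FP) = 33 / 41 = 0.8049
Recall = TP / (TP + FN) = 33 / 45 = 0.7333
F1 = 2 * P * R / (P + R)
= 2 * 0.8049 * 0.7333 / (0.8049 + 0.7333)
= 1.1805 / 1.5382
= 0.7674
As percentage: 76.7%

76.7


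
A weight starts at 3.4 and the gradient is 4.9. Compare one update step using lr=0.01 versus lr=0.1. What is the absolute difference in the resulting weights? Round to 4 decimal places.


With lr=0.01: w_new = 3.4 - 0.01 * 4.9 = 3.351
With lr=0.1: w_new = 3.4 - 0.1 * 4.9 = 2.91
Absolute difference = |3.351 - 2.91|
= 0.4410

0.4410


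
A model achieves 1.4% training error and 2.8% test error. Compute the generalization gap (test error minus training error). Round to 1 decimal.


Generalization gap = test_error - train_error
= 2.8 - 1.4
= 1.4%
A small gap suggests good generalization.

1.4


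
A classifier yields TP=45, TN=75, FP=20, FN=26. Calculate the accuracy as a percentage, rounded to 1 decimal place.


Accuracy = (TP + TN) / (TP + TN + FP + FN) * 100
= (45 + 75) / (45 + 75 + 20 + 26)
= 120 / 166
= 0.7229
= 72.3%

72.3


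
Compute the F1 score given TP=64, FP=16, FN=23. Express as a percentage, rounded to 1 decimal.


Precision = TP / (TP + FP) = 64 / 80 = 0.8
Recall = TP / (TP + FN) = 64 / 87 = 0.7356
F1 = 2 * P * R / (P + R)
= 2 * 0.8 * 0.7356 / (0.8 + 0.7356)
= 1.177 / 1.5356
= 0.7665
As percentage: 76.6%

76.6


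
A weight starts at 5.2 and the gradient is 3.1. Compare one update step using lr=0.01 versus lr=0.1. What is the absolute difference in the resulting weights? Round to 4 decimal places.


With lr=0.01: w_new = 5.2 - 0.01 * 3.1 = 5.169
With lr=0.1: w_new = 5.2 - 0.1 * 3.1 = 4.89
Absolute difference = |5.169 - 4.89|
= 0.2790

0.2790


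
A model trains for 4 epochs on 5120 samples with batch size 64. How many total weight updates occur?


Iterations per epoch = 5120 / 64 = 80
Total updates = iterations_per_epoch * epochs
= 80 * 4
= 320

320


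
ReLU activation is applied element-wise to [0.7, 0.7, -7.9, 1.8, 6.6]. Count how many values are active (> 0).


ReLU(x) = max(0, x) for each element:
ReLU(0.7) = 0.7
ReLU(0.7) = 0.7
ReLU(-7.9) = 0
ReLU(1.8) = 1.8
ReLU(6.6) = 6.6
Active neurons (>0): 4

4


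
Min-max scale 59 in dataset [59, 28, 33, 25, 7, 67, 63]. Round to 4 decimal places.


Min = 7, Max = 67
Range = 67 - 7 = 60
Scaled = (x - min) / (max - min)
= (59 - 7) / 60
= 52 / 60
= 0.8667

0.8667


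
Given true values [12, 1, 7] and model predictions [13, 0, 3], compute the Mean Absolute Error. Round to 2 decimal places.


Absolute errors: [1, 1, 4]
Sum of absolute errors = 6
MAE = 6 / 3 = 2.00

2.00


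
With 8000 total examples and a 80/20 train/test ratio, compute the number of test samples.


Train samples = 8000 * 80% = 6400
Test samples = 8000 - 6400
= 1600

1600


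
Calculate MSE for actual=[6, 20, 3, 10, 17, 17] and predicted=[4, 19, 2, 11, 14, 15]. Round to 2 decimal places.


Differences: [2, 1, 1, -1, 3, 2]
Squared errors: [4, 1, 1, 1, 9, 4]
Sum of squared errors = 20
MSE = 20 / 6 = 3.33

3.33


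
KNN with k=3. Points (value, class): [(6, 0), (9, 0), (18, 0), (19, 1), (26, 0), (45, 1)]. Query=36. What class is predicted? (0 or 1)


Distances from query 36:
Point 45 (class 1): distance = 9
Point 26 (class 0): distance = 10
Point 19 (class 1): distance = 17
K=3 nearest neighbors: classes = [1, 0, 1]
Votes for class 1: 2 / 3
Majority vote => class 1

1


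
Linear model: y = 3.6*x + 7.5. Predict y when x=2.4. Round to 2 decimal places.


y = 3.6 * 2.4 + (7.5)
= 8.64 + (7.5)
= 16.14

16.14


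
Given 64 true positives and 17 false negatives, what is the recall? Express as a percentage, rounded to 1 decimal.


Recall = TP / (TP + FN) * 100
= 64 / (64 + 17)
= 64 / 81
= 0.7901
= 79.0%

79.0


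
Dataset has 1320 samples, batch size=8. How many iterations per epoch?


Iterations per epoch = dataset_size / batch_size
= 1320 / 8
= 165

165


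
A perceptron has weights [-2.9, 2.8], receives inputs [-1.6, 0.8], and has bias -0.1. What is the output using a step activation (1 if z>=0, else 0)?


z = w . x + b
= -2.9*-1.6 + 2.8*0.8 + -0.1
= 4.64 + 2.24 + -0.1
= 6.88 + -0.1
= 6.78
Since z = 6.78 >= 0, output = 1

1


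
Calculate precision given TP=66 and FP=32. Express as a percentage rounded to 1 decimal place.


Precision = TP / (TP + FP) * 100
= 66 / (66 + 32)
= 66 / 98
= 0.6735
= 67.3%

67.3


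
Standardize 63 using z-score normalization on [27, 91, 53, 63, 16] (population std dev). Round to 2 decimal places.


Mean = (27 + 91 + 53 + 63 + 16) / 5 = 50.0
Variance = sum((x_i - mean)^2) / n = 708.8
Std = sqrt(708.8) = 26.6233
Z = (x - mean) / std
= (63 - 50.0) / 26.6233
= 13.0 / 26.6233
= 0.49

0.49


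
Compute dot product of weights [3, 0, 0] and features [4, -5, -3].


Element-wise products:
3 * 4 = 12
0 * -5 = 0
0 * -3 = 0
Sum = 12 + 0 + 0
= 12

12


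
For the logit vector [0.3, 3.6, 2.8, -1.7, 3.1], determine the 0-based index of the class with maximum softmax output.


Softmax is a monotonic transformation, so it preserves the argmax.
We need to find the index of the maximum logit.
Index 0: 0.3
Index 1: 3.6
Index 2: 2.8
Index 3: -1.7
Index 4: 3.1
Maximum logit = 3.6 at index 1

1


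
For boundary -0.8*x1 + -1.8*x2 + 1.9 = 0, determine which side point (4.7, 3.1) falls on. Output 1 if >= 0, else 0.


Compute -0.8 * 4.7 + -1.8 * 3.1 + 1.9
= -3.76 + -5.58 + 1.9
= -7.44
Since -7.44 < 0, the point is on the negative side.

0


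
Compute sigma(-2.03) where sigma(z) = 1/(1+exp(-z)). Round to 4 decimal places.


sigmoid(z) = 1 / (1 + exp(-z))
exp(-(-2.03)) = exp(2.03) = 7.6141
1 + 7.6141 = 8.6141
1 / 8.6141 = 0.1161

0.1161


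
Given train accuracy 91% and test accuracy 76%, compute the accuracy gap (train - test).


Gap = train_accuracy - test_accuracy
= 91 - 76
= 15%
This gap suggests the model is overfitting.

15


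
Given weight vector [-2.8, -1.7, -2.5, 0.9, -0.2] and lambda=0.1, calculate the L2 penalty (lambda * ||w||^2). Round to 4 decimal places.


Squaring each weight:
(-2.8)^2 = 7.84
(-1.7)^2 = 2.89
(-2.5)^2 = 6.25
0.9^2 = 0.81
(-0.2)^2 = 0.04
Sum of squares = 17.83
Penalty = 0.1 * 17.83 = 1.7830

1.7830


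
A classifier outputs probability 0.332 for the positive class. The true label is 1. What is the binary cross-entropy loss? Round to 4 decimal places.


For y=1: Loss = -log(p)
= -log(0.332)
= -(-1.1026)
= 1.1026

1.1026


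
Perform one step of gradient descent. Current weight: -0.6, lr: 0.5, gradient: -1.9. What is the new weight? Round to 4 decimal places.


w_new = w_old - lr * gradient
= -0.6 - 0.5 * -1.9
= -0.6 - (-0.95)
= 0.3500

0.3500


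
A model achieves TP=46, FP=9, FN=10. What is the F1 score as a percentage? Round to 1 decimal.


Precision = TP / (TP + FP) = 46 / 55 = 0.8364
Recall = TP / (TP + FN) = 46 / 56 = 0.8214
F1 = 2 * P * R / (P + R)
= 2 * 0.8364 * 0.8214 / (0.8364 + 0.8214)
= 1.374 / 1.6578
= 0.8288
As percentage: 82.9%

82.9


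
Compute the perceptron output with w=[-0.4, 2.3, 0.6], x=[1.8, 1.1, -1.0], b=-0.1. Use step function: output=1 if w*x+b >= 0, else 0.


z = w . x + b
= -0.4*1.8 + 2.3*1.1 + 0.6*-1.0 + -0.1
= -0.72 + 2.53 + -0.6 + -0.1
= 1.21 + -0.1
= 1.11
Since z = 1.11 >= 0, output = 1

1


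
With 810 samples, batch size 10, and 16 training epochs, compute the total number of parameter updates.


Iterations per epoch = 810 / 10 = 81
Total updates = iterations_per_epoch * epochs
= 81 * 16
= 1296

1296


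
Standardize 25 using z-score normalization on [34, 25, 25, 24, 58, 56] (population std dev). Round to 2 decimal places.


Mean = (34 + 25 + 25 + 24 + 58 + 56) / 6 = 37.0
Variance = sum((x_i - mean)^2) / n = 211.3333
Std = sqrt(211.3333) = 14.5373
Z = (x - mean) / std
= (25 - 37.0) / 14.5373
= -12.0 / 14.5373
= -0.83

-0.83


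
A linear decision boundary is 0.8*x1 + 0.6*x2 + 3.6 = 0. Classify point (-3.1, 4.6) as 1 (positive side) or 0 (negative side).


Compute 0.8 * -3.1 + 0.6 * 4.6 + 3.6
= -2.48 + 2.76 + 3.6
= 3.88
Since 3.88 >= 0, the point is on the positive side.

1


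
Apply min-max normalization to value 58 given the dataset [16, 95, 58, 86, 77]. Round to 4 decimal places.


Min = 16, Max = 95
Range = 95 - 16 = 79
Scaled = (x - min) / (max - min)
= (58 - 16) / 79
= 42 / 79
= 0.5316

0.5316


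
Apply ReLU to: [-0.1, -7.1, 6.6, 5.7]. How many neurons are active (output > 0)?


ReLU(x) = max(0, x) for each element:
ReLU(-0.1) = 0
ReLU(-7.1) = 0
ReLU(6.6) = 6.6
ReLU(5.7) = 5.7
Active neurons (>0): 2

2


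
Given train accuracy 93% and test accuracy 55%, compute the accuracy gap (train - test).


Gap = train_accuracy - test_accuracy
= 93 - 55
= 38%
This large gap strongly indicates overfitting.

38


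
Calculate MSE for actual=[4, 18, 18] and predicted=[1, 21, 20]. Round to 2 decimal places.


Differences: [3, -3, -2]
Squared errors: [9, 9, 4]
Sum of squared errors = 22
MSE = 22 / 3 = 7.33

7.33


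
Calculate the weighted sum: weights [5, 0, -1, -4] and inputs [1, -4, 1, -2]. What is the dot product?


Element-wise products:
5 * 1 = 5
0 * -4 = 0
-1 * 1 = -1
-4 * -2 = 8
Sum = 5 + 0 + -1 + 8
= 12

12


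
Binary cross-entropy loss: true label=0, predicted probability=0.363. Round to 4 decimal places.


For y=0: Loss = -log(1-p)
= -log(1 - 0.363)
= -log(0.637)
= -(-0.451)
= 0.4510

0.4510


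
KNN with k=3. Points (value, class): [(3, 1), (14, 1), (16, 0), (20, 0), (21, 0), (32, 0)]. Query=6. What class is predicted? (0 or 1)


Distances from query 6:
Point 3 (class 1): distance = 3
Point 14 (class 1): distance = 8
Point 16 (class 0): distance = 10
K=3 nearest neighbors: classes = [1, 1, 0]
Votes for class 1: 2 / 3
Majority vote => class 1

1


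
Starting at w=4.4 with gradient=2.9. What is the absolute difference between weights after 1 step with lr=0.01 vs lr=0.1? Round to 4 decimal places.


With lr=0.01: w_new = 4.4 - 0.01 * 2.9 = 4.371
With lr=0.1: w_new = 4.4 - 0.1 * 2.9 = 4.11
Absolute difference = |4.371 - 4.11|
= 0.2610

0.2610


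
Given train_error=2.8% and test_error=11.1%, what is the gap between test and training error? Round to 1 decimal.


Generalization gap = test_error - train_error
= 11.1 - 2.8
= 8.3%
A moderate gap.

8.3


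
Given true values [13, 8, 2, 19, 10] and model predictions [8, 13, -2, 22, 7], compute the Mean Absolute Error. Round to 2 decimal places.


Absolute errors: [5, 5, 4, 3, 3]
Sum of absolute errors = 20
MAE = 20 / 5 = 4.00

4.00


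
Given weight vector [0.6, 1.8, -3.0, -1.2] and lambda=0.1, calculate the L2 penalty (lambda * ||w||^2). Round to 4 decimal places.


Squaring each weight:
0.6^2 = 0.36
1.8^2 = 3.24
(-3.0)^2 = 9.0
(-1.2)^2 = 1.44
Sum of squares = 14.04
Penalty = 0.1 * 14.04 = 1.4040

1.4040


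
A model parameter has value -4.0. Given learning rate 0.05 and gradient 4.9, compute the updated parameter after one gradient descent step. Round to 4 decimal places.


w_new = w_old - lr * gradient
= -4.0 - 0.05 * 4.9
= -4.0 - (0.245)
= -4.2450

-4.2450


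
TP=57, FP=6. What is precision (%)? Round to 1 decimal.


Precision = TP / (TP + FP) * 100
= 57 / (57 + 6)
= 57 / 63
= 0.9048
= 90.5%

90.5


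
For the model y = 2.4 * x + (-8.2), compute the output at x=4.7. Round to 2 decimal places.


y = 2.4 * 4.7 + (-8.2)
= 11.28 + (-8.2)
= 3.08

3.08


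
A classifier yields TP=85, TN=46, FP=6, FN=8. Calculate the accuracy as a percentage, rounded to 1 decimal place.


Accuracy = (TP + TN) / (TP + TN + FP + FN) * 100
= (85 + 46) / (85 + 46 + 6 + 8)
= 131 / 145
= 0.9034
= 90.3%

90.3


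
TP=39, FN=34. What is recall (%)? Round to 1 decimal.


Recall = TP / (TP + FN) * 100
= 39 / (39 + 34)
= 39 / 73
= 0.5342
= 53.4%

53.4


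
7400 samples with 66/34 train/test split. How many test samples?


Train samples = 7400 * 66% = 4884
Test samples = 7400 - 4884
= 2516

2516


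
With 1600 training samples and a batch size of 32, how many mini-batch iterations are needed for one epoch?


Iterations per epoch = dataset_size / batch_size
= 1600 / 32
= 50

50


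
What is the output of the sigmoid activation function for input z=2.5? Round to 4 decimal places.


sigmoid(z) = 1 / (1 + exp(-z))
exp(-(2.5)) = exp(-2.5) = 0.0821
1 + 0.0821 = 1.0821
1 / 1.0821 = 0.9241

0.9241


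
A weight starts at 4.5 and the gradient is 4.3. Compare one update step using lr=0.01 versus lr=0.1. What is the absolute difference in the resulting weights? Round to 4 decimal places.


With lr=0.01: w_new = 4.5 - 0.01 * 4.3 = 4.457
With lr=0.1: w_new = 4.5 - 0.1 * 4.3 = 4.07
Absolute difference = |4.457 - 4.07|
= 0.3870

0.3870


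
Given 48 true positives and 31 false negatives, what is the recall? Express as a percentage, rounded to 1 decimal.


Recall = TP / (TP + FN) * 100
= 48 / (48 + 31)
= 48 / 79
= 0.6076
= 60.8%

60.8


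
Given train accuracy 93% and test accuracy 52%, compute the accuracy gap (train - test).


Gap = train_accuracy - test_accuracy
= 93 - 52
= 41%
This large gap strongly indicates overfitting.

41


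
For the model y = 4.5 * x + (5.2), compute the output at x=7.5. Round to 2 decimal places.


y = 4.5 * 7.5 + (5.2)
= 33.75 + (5.2)
= 38.95

38.95


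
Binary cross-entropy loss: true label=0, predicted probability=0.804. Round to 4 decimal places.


For y=0: Loss = -log(1-p)
= -log(1 - 0.804)
= -log(0.196)
= -(-1.6296)
= 1.6296

1.6296


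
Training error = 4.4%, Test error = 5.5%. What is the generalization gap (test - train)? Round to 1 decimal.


Generalization gap = test_error - train_error
= 5.5 - 4.4
= 1.1%
A small gap suggests good generalization.

1.1


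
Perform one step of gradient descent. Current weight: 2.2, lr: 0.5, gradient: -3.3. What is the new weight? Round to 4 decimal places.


w_new = w_old - lr * gradient
= 2.2 - 0.5 * -3.3
= 2.2 - (-1.65)
= 3.8500

3.8500


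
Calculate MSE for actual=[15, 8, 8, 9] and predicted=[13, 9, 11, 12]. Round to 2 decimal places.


Differences: [2, -1, -3, -3]
Squared errors: [4, 1, 9, 9]
Sum of squared errors = 23
MSE = 23 / 4 = 5.75

5.75


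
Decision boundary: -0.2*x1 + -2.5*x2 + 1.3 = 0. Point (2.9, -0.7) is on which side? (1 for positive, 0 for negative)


Compute -0.2 * 2.9 + -2.5 * -0.7 + 1.3
= -0.58 + 1.75 + 1.3
= 2.47
Since 2.47 >= 0, the point is on the positive side.

1


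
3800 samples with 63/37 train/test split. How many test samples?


Train samples = 3800 * 63% = 2394
Test samples = 3800 - 2394
= 1406

1406


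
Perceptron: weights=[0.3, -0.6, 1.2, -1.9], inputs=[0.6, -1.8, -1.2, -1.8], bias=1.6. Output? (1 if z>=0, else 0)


z = w . x + b
= 0.3*0.6 + -0.6*-1.8 + 1.2*-1.2 + -1.9*-1.8 + 1.6
= 0.18 + 1.08 + -1.44 + 3.42 + 1.6
= 3.24 + 1.6
= 4.84
Since z = 4.84 >= 0, output = 1

1


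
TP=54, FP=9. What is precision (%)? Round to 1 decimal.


Precision = TP / (TP + FP) * 100
= 54 / (54 + 9)
= 54 / 63
= 0.8571
= 85.7%

85.7


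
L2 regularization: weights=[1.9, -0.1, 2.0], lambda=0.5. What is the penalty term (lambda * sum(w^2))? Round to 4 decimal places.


Squaring each weight:
1.9^2 = 3.61
(-0.1)^2 = 0.01
2.0^2 = 4.0
Sum of squares = 7.62
Penalty = 0.5 * 7.62 = 3.8100

3.8100


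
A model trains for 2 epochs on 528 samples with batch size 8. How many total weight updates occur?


Iterations per epoch = 528 / 8 = 66
Total updates = iterations_per_epoch * epochs
= 66 * 2
= 132

132


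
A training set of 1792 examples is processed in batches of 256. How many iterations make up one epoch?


Iterations per epoch = dataset_size / batch_size
= 1792 / 256
= 7

7


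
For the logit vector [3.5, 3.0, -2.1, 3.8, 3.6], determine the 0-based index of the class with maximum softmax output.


Softmax is a monotonic transformation, so it preserves the argmax.
We need to find the index of the maximum logit.
Index 0: 3.5
Index 1: 3.0
Index 2: -2.1
Index 3: 3.8
Index 4: 3.6
Maximum logit = 3.8 at index 3

3


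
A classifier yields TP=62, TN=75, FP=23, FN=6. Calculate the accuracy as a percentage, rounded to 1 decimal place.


Accuracy = (TP + TN) / (TP + TN + FP + FN) * 100
= (62 + 75) / (62 + 75 + 23 + 6)
= 137 / 166
= 0.8253
= 82.5%

82.5


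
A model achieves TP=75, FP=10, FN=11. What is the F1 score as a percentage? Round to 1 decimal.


Precision = TP / (TP + FP) = 75 / 85 = 0.8824
Recall = TP / (TP + FN) = 75 / 86 = 0.8721
F1 = 2 * P * R / (P + R)
= 2 * 0.8824 * 0.8721 / (0.8824 + 0.8721)
= 1.539 / 1.7544
= 0.8772
As percentage: 87.7%

87.7


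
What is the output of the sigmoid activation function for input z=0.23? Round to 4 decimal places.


sigmoid(z) = 1 / (1 + exp(-z))
exp(-(0.23)) = exp(-0.23) = 0.7945
1 + 0.7945 = 1.7945
1 / 1.7945 = 0.5572

0.5572


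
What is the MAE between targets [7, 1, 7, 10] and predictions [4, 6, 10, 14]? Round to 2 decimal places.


Absolute errors: [3, 5, 3, 4]
Sum of absolute errors = 15
MAE = 15 / 4 = 3.75

3.75


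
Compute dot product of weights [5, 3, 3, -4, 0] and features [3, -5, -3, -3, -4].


Element-wise products:
5 * 3 = 15
3 * -5 = -15
3 * -3 = -9
-4 * -3 = 12
0 * -4 = 0
Sum = 15 + -15 + -9 + 12 + 0
= 3

3


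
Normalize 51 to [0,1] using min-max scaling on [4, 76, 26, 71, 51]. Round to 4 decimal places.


Min = 4, Max = 76
Range = 76 - 4 = 72
Scaled = (x - min) / (max - min)
= (51 - 4) / 72
= 47 / 72
= 0.6528

0.6528


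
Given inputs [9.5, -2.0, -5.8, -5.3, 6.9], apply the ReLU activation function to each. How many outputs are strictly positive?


ReLU(x) = max(0, x) for each element:
ReLU(9.5) = 9.5
ReLU(-2.0) = 0
ReLU(-5.8) = 0
ReLU(-5.3) = 0
ReLU(6.9) = 6.9
Active neurons (>0): 2

2


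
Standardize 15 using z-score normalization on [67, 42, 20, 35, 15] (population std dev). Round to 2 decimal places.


Mean = (67 + 42 + 20 + 35 + 15) / 5 = 35.8
Variance = sum((x_i - mean)^2) / n = 338.96
Std = sqrt(338.96) = 18.4109
Z = (x - mean) / std
= (15 - 35.8) / 18.4109
= -20.8 / 18.4109
= -1.13

-1.13


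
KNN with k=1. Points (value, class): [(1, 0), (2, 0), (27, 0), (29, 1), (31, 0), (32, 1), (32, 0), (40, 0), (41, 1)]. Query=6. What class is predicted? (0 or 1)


Distances from query 6:
Point 2 (class 0): distance = 4
K=1 nearest neighbors: classes = [0]
Votes for class 1: 0 / 1
Majority vote => class 0

0


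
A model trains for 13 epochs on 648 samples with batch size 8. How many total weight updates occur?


Iterations per epoch = 648 / 8 = 81
Total updates = iterations_per_epoch * epochs
= 81 * 13
= 1053

1053


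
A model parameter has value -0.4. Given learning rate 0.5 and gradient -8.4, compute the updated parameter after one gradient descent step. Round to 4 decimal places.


w_new = w_old - lr * gradient
= -0.4 - 0.5 * -8.4
= -0.4 - (-4.2)
= 3.8000

3.8000


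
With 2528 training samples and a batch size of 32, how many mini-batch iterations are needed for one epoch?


Iterations per epoch = dataset_size / batch_size
= 2528 / 32
= 79

79


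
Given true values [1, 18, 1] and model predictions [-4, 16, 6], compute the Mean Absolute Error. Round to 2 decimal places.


Absolute errors: [5, 2, 5]
Sum of absolute errors = 12
MAE = 12 / 3 = 4.00

4.00


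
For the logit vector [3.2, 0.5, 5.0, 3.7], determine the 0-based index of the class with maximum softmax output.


Softmax is a monotonic transformation, so it preserves the argmax.
We need to find the index of the maximum logit.
Index 0: 3.2
Index 1: 0.5
Index 2: 5.0
Index 3: 3.7
Maximum logit = 5.0 at index 2

2


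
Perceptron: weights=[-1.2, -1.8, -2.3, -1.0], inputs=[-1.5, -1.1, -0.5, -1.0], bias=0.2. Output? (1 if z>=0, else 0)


z = w . x + b
= -1.2*-1.5 + -1.8*-1.1 + -2.3*-0.5 + -1.0*-1.0 + 0.2
= 1.8 + 1.98 + 1.15 + 1.0 + 0.2
= 5.93 + 0.2
= 6.13
Since z = 6.13 >= 0, output = 1

1


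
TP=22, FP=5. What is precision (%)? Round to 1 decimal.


Precision = TP / (TP + FP) * 100
= 22 / (22 + 5)
= 22 / 27
= 0.8148
= 81.5%

81.5


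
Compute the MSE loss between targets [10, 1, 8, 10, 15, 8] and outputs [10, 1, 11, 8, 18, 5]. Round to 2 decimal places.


Differences: [0, 0, -3, 2, -3, 3]
Squared errors: [0, 0, 9, 4, 9, 9]
Sum of squared errors = 31
MSE = 31 / 6 = 5.17

5.17


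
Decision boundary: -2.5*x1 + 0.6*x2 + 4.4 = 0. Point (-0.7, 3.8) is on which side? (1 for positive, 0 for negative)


Compute -2.5 * -0.7 + 0.6 * 3.8 + 4.4
= 1.75 + 2.28 + 4.4
= 8.43
Since 8.43 >= 0, the point is on the positive side.

1


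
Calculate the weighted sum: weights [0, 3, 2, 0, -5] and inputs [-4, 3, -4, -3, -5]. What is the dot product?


Element-wise products:
0 * -4 = 0
3 * 3 = 9
2 * -4 = -8
0 * -3 = 0
-5 * -5 = 25
Sum = 0 + 9 + -8 + 0 + 25
= 26

26


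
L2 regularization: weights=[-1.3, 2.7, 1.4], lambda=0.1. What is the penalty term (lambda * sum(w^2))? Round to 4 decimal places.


Squaring each weight:
(-1.3)^2 = 1.69
2.7^2 = 7.29
1.4^2 = 1.96
Sum of squares = 10.94
Penalty = 0.1 * 10.94 = 1.0940

1.0940


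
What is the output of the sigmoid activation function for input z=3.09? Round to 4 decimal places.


sigmoid(z) = 1 / (1 + exp(-z))
exp(-(3.09)) = exp(-3.09) = 0.0455
1 + 0.0455 = 1.0455
1 / 1.0455 = 0.9565

0.9565


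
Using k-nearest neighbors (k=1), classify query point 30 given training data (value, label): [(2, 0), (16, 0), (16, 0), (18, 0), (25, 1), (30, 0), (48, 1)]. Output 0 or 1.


Distances from query 30:
Point 30 (class 0): distance = 0
K=1 nearest neighbors: classes = [0]
Votes for class 1: 0 / 1
Majority vote => class 0

0


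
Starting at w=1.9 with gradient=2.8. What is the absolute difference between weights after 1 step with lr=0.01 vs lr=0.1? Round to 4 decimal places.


With lr=0.01: w_new = 1.9 - 0.01 * 2.8 = 1.872
With lr=0.1: w_new = 1.9 - 0.1 * 2.8 = 1.62
Absolute difference = |1.872 - 1.62|
= 0.2520

0.2520


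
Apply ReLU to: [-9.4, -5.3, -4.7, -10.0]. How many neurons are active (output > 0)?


ReLU(x) = max(0, x) for each element:
ReLU(-9.4) = 0
ReLU(-5.3) = 0
ReLU(-4.7) = 0
ReLU(-10.0) = 0
Active neurons (>0): 0

0


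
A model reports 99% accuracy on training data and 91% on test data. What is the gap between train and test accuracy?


Gap = train_accuracy - test_accuracy
= 99 - 91
= 8%
This moderate gap may indicate mild overfitting.

8


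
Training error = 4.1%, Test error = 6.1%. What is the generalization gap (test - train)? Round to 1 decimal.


Generalization gap = test_error - train_error
= 6.1 - 4.1
= 2.0%
A moderate gap.

2.0


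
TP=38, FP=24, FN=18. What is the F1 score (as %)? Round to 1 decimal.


Precision = TP / (TP + FP) = 38 / 62 = 0.6129
Recall = TP / (TP + FN) = 38 / 56 = 0.6786
F1 = 2 * P * R / (P + R)
= 2 * 0.6129 * 0.6786 / (0.6129 + 0.6786)
= 0.8318 / 1.2915
= 0.6441
As percentage: 64.4%

64.4


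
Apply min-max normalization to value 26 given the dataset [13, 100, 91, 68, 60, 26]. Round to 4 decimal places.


Min = 13, Max = 100
Range = 100 - 13 = 87
Scaled = (x - min) / (max - min)
= (26 - 13) / 87
= 13 / 87
= 0.1494

0.1494


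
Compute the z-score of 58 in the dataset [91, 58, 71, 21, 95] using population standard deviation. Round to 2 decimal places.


Mean = (91 + 58 + 71 + 21 + 95) / 5 = 67.2
Variance = sum((x_i - mean)^2) / n = 714.56
Std = sqrt(714.56) = 26.7313
Z = (x - mean) / std
= (58 - 67.2) / 26.7313
= -9.2 / 26.7313
= -0.34

-0.34


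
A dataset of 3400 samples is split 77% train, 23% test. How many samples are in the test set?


Train samples = 3400 * 77% = 2618
Test samples = 3400 - 2618
= 782

782


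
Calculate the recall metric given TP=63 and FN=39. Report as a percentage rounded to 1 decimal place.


Recall = TP / (TP + FN) * 100
= 63 / (63 + 39)
= 63 / 102
= 0.6176
= 61.8%

61.8


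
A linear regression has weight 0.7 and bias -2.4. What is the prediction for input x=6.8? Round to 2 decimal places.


y = 0.7 * 6.8 + (-2.4)
= 4.76 + (-2.4)
= 2.36

2.36


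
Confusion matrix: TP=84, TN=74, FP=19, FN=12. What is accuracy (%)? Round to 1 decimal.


Accuracy = (TP + TN) / (TP + TN + FP + FN) * 100
= (84 + 74) / (84 + 74 + 19 + 12)
= 158 / 189
= 0.836
= 83.6%

83.6


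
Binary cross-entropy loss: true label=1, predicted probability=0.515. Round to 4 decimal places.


For y=1: Loss = -log(p)
= -log(0.515)
= -(-0.6636)
= 0.6636

0.6636


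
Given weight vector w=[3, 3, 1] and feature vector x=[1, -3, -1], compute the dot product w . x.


Element-wise products:
3 * 1 = 3
3 * -3 = -9
1 * -1 = -1
Sum = 3 + -9 + -1
= -7

-7


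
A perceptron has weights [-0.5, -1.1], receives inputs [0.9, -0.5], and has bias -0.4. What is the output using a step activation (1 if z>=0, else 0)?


z = w . x + b
= -0.5*0.9 + -1.1*-0.5 + -0.4
= -0.45 + 0.55 + -0.4
= 0.1 + -0.4
= -0.3
Since z = -0.3 < 0, output = 0

0


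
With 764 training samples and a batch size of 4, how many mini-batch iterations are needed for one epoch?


Iterations per epoch = dataset_size / batch_size
= 764 / 4
= 191

191


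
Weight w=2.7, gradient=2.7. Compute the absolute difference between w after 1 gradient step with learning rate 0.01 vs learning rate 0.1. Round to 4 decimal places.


With lr=0.01: w_new = 2.7 - 0.01 * 2.7 = 2.673
With lr=0.1: w_new = 2.7 - 0.1 * 2.7 = 2.43
Absolute difference = |2.673 - 2.43|
= 0.2430

0.2430


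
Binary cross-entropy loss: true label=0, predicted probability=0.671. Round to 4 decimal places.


For y=0: Loss = -log(1-p)
= -log(1 - 0.671)
= -log(0.329)
= -(-1.1117)
= 1.1117

1.1117


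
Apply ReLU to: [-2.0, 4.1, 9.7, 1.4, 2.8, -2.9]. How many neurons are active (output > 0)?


ReLU(x) = max(0, x) for each element:
ReLU(-2.0) = 0
ReLU(4.1) = 4.1
ReLU(9.7) = 9.7
ReLU(1.4) = 1.4
ReLU(2.8) = 2.8
ReLU(-2.9) = 0
Active neurons (>0): 4

4


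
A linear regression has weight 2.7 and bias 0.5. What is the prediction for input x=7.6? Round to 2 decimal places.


y = 2.7 * 7.6 + (0.5)
= 20.52 + (0.5)
= 21.02

21.02


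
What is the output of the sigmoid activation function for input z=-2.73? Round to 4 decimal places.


sigmoid(z) = 1 / (1 + exp(-z))
exp(-(-2.73)) = exp(2.73) = 15.3329
1 + 15.3329 = 16.3329
1 / 16.3329 = 0.0612

0.0612


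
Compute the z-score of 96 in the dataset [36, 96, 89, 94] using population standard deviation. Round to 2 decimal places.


Mean = (36 + 96 + 89 + 94) / 4 = 78.75
Variance = sum((x_i - mean)^2) / n = 615.6875
Std = sqrt(615.6875) = 24.8131
Z = (x - mean) / std
= (96 - 78.75) / 24.8131
= 17.25 / 24.8131
= 0.70

0.70


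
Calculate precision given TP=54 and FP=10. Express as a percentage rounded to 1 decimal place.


Precision = TP / (TP + FP) * 100
= 54 / (54 + 10)
= 54 / 64
= 0.8438
= 84.4%

84.4


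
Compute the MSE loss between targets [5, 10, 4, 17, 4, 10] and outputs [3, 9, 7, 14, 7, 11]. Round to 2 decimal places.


Differences: [2, 1, -3, 3, -3, -1]
Squared errors: [4, 1, 9, 9, 9, 1]
Sum of squared errors = 33
MSE = 33 / 6 = 5.50

5.50


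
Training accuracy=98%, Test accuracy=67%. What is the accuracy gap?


Gap = train_accuracy - test_accuracy
= 98 - 67
= 31%
This large gap strongly indicates overfitting.

31


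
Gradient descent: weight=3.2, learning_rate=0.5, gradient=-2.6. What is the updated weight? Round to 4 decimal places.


w_new = w_old - lr * gradient
= 3.2 - 0.5 * -2.6
= 3.2 - (-1.3)
= 4.5000

4.5000


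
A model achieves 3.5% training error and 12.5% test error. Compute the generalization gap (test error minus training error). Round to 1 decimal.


Generalization gap = test_error - train_error
= 12.5 - 3.5
= 9.0%
A moderate gap.

9.0


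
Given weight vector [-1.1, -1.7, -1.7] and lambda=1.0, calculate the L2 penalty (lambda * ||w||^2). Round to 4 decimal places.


Squaring each weight:
(-1.1)^2 = 1.21
(-1.7)^2 = 2.89
(-1.7)^2 = 2.89
Sum of squares = 6.99
Penalty = 1.0 * 6.99 = 6.9900

6.9900


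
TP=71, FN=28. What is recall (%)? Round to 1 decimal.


Recall = TP / (TP + FN) * 100
= 71 / (71 + 28)
= 71 / 99
= 0.7172
= 71.7%

71.7


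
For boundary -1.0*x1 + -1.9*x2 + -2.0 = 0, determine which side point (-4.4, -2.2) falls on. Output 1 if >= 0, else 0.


Compute -1.0 * -4.4 + -1.9 * -2.2 + -2.0
= 4.4 + 4.18 + -2.0
= 6.58
Since 6.58 >= 0, the point is on the positive side.

1
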